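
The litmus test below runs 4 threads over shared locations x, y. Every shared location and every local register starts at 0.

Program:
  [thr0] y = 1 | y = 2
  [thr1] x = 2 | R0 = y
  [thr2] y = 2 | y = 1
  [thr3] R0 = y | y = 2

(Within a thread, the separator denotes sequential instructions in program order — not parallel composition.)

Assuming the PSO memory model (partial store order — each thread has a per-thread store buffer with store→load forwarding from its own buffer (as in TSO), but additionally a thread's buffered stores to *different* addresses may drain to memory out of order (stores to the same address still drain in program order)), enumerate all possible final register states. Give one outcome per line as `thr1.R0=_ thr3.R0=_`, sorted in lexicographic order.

thr1.R0=0 thr3.R0=0
thr1.R0=0 thr3.R0=1
thr1.R0=0 thr3.R0=2
thr1.R0=1 thr3.R0=0
thr1.R0=1 thr3.R0=1
thr1.R0=1 thr3.R0=2
thr1.R0=2 thr3.R0=0
thr1.R0=2 thr3.R0=1
thr1.R0=2 thr3.R0=2

outcome vector order: (thr1.R0,thr3.R0)
|PSO outcomes| = 9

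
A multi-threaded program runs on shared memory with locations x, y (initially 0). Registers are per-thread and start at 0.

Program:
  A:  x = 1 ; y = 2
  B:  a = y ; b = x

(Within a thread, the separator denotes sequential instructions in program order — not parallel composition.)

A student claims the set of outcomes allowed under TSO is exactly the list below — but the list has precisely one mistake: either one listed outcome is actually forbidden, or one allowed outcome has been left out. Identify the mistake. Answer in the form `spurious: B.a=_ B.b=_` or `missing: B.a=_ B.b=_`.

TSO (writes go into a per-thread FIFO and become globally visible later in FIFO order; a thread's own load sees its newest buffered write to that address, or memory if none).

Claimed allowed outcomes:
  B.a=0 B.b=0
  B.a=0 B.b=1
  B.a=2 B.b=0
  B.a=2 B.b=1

spurious: B.a=2 B.b=0

outcome vector order: (B.a,B.b)
under TSO → <0 0> <0 1> <2 1>
claimed∖TSO = {<2 0>}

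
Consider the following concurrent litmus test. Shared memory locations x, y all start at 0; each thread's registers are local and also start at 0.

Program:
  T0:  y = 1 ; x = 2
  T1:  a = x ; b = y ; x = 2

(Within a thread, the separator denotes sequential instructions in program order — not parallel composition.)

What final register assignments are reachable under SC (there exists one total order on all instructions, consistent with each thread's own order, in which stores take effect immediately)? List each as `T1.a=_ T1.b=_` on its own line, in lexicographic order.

T1.a=0 T1.b=0
T1.a=0 T1.b=1
T1.a=2 T1.b=1

outcome vector order: (T1.a,T1.b)
|SC outcomes| = 3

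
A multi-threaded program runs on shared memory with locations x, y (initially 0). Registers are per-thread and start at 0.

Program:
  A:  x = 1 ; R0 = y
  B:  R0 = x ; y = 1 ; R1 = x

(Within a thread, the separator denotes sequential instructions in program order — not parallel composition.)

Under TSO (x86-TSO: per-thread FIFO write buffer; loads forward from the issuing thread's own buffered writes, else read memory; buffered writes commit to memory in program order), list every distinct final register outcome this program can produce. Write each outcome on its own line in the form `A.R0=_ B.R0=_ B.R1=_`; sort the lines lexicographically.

A.R0=0 B.R0=0 B.R1=0
A.R0=0 B.R0=0 B.R1=1
A.R0=0 B.R0=1 B.R1=1
A.R0=1 B.R0=0 B.R1=0
A.R0=1 B.R0=0 B.R1=1
A.R0=1 B.R0=1 B.R1=1

outcome vector order: (A.R0,B.R0,B.R1)
|TSO outcomes| = 6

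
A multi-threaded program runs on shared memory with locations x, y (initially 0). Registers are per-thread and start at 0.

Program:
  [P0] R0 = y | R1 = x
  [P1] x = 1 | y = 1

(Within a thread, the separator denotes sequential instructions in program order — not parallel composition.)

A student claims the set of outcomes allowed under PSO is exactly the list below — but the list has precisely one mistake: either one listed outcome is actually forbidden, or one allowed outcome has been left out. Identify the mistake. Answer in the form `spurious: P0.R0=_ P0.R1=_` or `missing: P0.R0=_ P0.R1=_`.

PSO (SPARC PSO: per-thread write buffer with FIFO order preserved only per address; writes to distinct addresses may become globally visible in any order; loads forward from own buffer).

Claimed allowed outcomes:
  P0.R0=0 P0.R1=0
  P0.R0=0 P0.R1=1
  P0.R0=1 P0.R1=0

missing: P0.R0=1 P0.R1=1

outcome vector order: (P0.R0,P0.R1)
PSO (4): (0,0) (0,1) (1,0) (1,1)
PSO∖claimed = {(1,1)}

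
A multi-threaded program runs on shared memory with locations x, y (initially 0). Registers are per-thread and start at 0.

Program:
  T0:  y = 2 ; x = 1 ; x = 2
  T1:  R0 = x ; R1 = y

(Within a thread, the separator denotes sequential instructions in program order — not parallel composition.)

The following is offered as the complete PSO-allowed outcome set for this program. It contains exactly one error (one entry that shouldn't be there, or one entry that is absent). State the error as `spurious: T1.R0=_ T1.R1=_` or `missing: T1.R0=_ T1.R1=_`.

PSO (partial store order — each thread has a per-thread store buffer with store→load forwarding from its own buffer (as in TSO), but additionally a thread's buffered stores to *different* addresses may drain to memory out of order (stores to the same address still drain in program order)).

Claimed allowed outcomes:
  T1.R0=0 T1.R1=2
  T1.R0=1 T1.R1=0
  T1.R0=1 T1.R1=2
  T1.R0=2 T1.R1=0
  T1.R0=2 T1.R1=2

missing: T1.R0=0 T1.R1=0

outcome vector order: (T1.R0,T1.R1)
PSO (6): (0,0), (0,2), (1,0), (1,2), (2,0), (2,2)
PSO∖claimed = {(0,0)}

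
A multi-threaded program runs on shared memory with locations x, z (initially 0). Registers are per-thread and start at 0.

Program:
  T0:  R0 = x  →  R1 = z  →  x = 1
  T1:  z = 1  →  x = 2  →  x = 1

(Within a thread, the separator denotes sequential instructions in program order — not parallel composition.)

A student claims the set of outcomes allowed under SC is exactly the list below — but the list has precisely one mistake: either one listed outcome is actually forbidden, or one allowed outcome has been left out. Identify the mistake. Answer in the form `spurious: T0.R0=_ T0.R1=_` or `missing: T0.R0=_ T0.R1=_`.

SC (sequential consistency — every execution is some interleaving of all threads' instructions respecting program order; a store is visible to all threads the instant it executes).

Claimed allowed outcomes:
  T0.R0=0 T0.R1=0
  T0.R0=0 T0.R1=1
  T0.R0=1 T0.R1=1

missing: T0.R0=2 T0.R1=1

outcome vector order: (T0.R0,T0.R1)
[SC] allowed = {00, 01, 11, 21}
SC∖claimed = {21}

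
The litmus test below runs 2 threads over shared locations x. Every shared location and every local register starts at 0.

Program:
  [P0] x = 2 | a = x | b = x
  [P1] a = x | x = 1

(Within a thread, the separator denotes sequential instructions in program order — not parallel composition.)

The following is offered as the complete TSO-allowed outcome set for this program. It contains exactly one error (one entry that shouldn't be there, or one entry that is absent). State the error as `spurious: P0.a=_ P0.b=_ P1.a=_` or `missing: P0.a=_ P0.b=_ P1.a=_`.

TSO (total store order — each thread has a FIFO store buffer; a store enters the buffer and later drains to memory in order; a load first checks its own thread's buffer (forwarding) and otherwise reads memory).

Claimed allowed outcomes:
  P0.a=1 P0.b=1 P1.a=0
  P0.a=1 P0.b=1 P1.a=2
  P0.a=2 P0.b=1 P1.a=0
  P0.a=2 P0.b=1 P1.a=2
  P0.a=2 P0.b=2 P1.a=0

outcome vector order: (P0.a,P0.b,P1.a)
under TSO → 110 112 210 212 220 222
TSO∖claimed = {222}

missing: P0.a=2 P0.b=2 P1.a=2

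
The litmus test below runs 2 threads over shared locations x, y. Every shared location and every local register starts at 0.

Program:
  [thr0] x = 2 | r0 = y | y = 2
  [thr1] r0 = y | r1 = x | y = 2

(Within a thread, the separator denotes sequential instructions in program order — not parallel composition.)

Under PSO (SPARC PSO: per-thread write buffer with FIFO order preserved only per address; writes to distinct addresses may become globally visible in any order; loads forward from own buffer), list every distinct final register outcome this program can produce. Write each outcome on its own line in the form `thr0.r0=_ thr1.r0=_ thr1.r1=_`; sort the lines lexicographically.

thr0.r0=0 thr1.r0=0 thr1.r1=0
thr0.r0=0 thr1.r0=0 thr1.r1=2
thr0.r0=0 thr1.r0=2 thr1.r1=0
thr0.r0=0 thr1.r0=2 thr1.r1=2
thr0.r0=2 thr1.r0=0 thr1.r1=0
thr0.r0=2 thr1.r0=0 thr1.r1=2

outcome vector order: (thr0.r0,thr1.r0,thr1.r1)
|PSO outcomes| = 6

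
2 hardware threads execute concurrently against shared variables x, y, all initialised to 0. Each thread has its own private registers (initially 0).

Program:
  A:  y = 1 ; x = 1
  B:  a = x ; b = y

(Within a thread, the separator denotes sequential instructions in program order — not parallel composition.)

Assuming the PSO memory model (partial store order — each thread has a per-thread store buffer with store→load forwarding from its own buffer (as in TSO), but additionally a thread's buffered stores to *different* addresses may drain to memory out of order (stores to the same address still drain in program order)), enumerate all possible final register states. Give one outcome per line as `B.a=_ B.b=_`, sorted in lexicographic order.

outcome vector order: (B.a,B.b)
|PSO outcomes| = 4

B.a=0 B.b=0
B.a=0 B.b=1
B.a=1 B.b=0
B.a=1 B.b=1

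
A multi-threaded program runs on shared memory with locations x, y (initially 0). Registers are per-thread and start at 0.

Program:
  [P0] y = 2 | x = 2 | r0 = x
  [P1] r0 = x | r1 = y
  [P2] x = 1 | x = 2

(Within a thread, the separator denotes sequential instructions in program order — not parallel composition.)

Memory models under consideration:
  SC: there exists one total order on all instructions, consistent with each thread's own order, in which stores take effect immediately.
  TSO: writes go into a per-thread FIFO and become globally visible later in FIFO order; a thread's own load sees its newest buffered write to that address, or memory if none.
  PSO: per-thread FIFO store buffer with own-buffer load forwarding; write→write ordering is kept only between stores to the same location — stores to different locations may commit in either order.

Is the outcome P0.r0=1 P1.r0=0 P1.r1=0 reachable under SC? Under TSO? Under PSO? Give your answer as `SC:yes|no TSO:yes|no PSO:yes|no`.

outcome vector order: (P0.r0,P1.r0,P1.r1)
[SC] allowed = {(1,0,0) (1,0,2) (1,1,2) (1,2,2) (2,0,0) (2,0,2) (2,1,0) (2,1,2) (2,2,0) (2,2,2)}
[TSO] allowed = {(1,0,0) (1,0,2) (1,1,2) (1,2,2) (2,0,0) (2,0,2) (2,1,0) (2,1,2) (2,2,0) (2,2,2)}
[PSO] allowed = {(1,0,0) (1,0,2) (1,1,0) (1,1,2) (1,2,0) (1,2,2) (2,0,0) (2,0,2) (2,1,0) (2,1,2) (2,2,0) (2,2,2)}
target (1,0,0) ∈ {SC,TSO,PSO}

SC:yes TSO:yes PSO:yes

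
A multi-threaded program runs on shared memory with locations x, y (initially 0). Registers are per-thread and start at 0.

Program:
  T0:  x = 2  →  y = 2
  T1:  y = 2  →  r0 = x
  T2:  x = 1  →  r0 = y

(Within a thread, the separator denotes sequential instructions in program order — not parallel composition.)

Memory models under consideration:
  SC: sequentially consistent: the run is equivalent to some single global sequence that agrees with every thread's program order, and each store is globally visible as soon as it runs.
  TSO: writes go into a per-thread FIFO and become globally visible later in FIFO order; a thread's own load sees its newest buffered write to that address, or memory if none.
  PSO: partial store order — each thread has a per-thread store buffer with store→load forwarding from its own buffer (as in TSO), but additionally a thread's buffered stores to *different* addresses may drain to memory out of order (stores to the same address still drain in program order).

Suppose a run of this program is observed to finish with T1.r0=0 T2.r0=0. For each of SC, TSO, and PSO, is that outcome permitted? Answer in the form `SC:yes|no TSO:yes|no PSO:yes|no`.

outcome vector order: (T1.r0,T2.r0)
SC: 5 outcomes — {(0,2) (1,0) (1,2) (2,0) (2,2)}
TSO: 6 outcomes — {(0,0) (0,2) (1,0) (1,2) (2,0) (2,2)}
PSO: 6 outcomes — {(0,0) (0,2) (1,0) (1,2) (2,0) (2,2)}
target (0,0) ∈ {TSO,PSO}

SC:no TSO:yes PSO:yes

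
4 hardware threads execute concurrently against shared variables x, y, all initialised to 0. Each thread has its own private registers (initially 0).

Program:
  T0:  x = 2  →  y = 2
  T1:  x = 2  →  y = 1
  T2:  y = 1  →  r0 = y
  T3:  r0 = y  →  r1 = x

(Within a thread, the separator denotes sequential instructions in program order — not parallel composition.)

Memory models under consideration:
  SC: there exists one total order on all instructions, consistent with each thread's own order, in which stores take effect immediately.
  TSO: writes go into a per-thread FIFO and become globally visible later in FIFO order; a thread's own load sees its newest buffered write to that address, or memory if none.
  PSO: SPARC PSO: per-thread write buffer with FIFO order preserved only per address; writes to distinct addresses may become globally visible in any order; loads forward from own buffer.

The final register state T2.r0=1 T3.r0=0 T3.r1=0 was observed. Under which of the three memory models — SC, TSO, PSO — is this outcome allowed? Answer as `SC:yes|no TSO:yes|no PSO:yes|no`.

outcome vector order: (T2.r0,T3.r0,T3.r1)
[SC] allowed = {100, 102, 110, 112, 122, 200, 202, 210, 212, 222}
[TSO] allowed = {100, 102, 110, 112, 122, 200, 202, 210, 212, 222}
[PSO] allowed = {100, 102, 110, 112, 120, 122, 200, 202, 210, 212, 220, 222}
target 100 ∈ {SC,TSO,PSO}

SC:yes TSO:yes PSO:yes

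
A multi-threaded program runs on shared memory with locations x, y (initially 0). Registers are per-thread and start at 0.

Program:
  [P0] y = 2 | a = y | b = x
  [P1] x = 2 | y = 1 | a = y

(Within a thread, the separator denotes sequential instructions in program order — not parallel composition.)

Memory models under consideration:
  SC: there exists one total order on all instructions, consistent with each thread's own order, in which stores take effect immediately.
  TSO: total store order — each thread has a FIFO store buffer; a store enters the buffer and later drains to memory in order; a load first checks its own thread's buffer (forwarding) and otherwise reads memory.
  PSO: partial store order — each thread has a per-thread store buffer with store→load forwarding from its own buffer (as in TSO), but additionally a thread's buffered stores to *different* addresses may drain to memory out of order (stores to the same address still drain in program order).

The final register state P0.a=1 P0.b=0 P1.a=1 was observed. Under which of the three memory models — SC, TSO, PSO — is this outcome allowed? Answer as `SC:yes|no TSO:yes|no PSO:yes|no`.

SC:no TSO:no PSO:yes

outcome vector order: (P0.a,P0.b,P1.a)
SC (4): (1,2,1); (2,0,1); (2,2,1); (2,2,2)
TSO (5): (1,2,1); (2,0,1); (2,0,2); (2,2,1); (2,2,2)
PSO (6): (1,0,1); (1,2,1); (2,0,1); (2,0,2); (2,2,1); (2,2,2)
target (1,0,1) ∈ {PSO}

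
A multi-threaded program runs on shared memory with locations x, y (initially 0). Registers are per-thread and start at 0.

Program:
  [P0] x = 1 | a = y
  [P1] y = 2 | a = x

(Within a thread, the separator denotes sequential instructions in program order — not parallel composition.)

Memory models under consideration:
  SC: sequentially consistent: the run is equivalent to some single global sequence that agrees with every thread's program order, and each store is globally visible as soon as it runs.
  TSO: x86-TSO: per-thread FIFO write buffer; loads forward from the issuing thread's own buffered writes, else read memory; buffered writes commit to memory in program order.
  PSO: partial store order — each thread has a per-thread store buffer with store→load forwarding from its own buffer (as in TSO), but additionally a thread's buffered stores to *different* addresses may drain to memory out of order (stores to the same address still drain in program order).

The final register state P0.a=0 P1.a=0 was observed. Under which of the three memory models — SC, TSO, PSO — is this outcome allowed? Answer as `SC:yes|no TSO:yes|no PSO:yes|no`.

SC:no TSO:yes PSO:yes

outcome vector order: (P0.a,P1.a)
SC: 3 outcomes — {<0 1>; <2 0>; <2 1>}
TSO: 4 outcomes — {<0 0>; <0 1>; <2 0>; <2 1>}
PSO: 4 outcomes — {<0 0>; <0 1>; <2 0>; <2 1>}
target <0 0> ∈ {TSO,PSO}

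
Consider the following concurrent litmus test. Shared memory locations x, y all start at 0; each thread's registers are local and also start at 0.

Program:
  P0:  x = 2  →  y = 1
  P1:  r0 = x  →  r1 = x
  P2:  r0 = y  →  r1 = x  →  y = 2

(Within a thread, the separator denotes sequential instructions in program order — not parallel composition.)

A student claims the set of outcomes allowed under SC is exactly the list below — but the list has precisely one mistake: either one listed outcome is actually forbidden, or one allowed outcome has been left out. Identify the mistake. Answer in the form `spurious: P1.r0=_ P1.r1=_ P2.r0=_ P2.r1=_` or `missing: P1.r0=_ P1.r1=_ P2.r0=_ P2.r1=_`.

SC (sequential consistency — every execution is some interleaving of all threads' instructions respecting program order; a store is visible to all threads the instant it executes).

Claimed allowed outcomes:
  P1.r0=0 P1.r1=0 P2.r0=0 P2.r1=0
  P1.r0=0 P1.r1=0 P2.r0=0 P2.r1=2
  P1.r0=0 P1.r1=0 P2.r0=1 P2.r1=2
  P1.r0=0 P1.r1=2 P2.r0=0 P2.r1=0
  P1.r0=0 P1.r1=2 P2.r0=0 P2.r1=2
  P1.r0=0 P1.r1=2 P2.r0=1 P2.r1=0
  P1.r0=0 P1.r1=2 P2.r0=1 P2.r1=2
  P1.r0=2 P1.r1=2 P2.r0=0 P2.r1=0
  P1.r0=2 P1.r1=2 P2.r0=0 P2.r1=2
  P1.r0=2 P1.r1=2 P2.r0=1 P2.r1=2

spurious: P1.r0=0 P1.r1=2 P2.r0=1 P2.r1=0

outcome vector order: (P1.r0,P1.r1,P2.r0,P2.r1)
SC (9): 0000 0002 0012 0200 0202 0212 2200 2202 2212
claimed∖SC = {0210}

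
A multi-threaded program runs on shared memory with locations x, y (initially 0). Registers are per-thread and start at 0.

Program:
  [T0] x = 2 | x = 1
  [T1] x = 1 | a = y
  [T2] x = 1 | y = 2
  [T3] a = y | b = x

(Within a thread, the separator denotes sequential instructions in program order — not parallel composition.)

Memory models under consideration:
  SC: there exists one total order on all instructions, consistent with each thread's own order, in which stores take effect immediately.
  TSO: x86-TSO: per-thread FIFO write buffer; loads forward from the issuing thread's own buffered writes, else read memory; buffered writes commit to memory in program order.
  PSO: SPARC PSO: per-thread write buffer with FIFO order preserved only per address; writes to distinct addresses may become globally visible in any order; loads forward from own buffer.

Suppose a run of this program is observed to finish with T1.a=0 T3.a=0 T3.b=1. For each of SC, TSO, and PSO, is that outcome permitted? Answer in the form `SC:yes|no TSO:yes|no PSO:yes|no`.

SC:yes TSO:yes PSO:yes

outcome vector order: (T1.a,T3.a,T3.b)
under SC → (0,0,0) (0,0,1) (0,0,2) (0,2,1) (0,2,2) (2,0,0) (2,0,1) (2,0,2) (2,2,1) (2,2,2)
under TSO → (0,0,0) (0,0,1) (0,0,2) (0,2,1) (0,2,2) (2,0,0) (2,0,1) (2,0,2) (2,2,1) (2,2,2)
under PSO → (0,0,0) (0,0,1) (0,0,2) (0,2,0) (0,2,1) (0,2,2) (2,0,0) (2,0,1) (2,0,2) (2,2,0) (2,2,1) (2,2,2)
target (0,0,1) ∈ {SC,TSO,PSO}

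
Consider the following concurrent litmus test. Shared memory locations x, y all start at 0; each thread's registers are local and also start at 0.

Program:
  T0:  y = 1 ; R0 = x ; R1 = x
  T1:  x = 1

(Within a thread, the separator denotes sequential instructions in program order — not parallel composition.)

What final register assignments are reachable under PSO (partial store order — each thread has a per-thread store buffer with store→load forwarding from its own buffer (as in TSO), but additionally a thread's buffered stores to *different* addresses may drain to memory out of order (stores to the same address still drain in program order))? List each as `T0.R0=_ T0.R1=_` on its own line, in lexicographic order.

outcome vector order: (T0.R0,T0.R1)
|PSO outcomes| = 3

T0.R0=0 T0.R1=0
T0.R0=0 T0.R1=1
T0.R0=1 T0.R1=1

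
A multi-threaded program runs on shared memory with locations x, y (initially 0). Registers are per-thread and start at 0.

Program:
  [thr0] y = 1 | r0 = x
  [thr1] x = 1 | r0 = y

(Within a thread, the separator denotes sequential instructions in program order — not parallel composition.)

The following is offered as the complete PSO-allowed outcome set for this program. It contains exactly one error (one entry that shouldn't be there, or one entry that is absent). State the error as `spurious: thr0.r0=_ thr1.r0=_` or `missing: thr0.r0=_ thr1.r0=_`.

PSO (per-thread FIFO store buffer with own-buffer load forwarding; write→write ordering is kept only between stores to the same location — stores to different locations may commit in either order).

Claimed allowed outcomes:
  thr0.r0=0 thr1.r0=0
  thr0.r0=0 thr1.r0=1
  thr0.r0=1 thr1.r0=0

outcome vector order: (thr0.r0,thr1.r0)
[PSO] allowed = {00 01 10 11}
PSO∖claimed = {11}

missing: thr0.r0=1 thr1.r0=1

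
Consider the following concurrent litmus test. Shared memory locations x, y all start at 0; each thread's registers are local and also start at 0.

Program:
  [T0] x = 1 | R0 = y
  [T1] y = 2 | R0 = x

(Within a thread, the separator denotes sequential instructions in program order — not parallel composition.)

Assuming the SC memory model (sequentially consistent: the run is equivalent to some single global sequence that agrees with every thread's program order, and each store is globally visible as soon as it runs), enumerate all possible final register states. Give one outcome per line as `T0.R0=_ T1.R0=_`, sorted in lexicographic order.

outcome vector order: (T0.R0,T1.R0)
|SC outcomes| = 3

T0.R0=0 T1.R0=1
T0.R0=2 T1.R0=0
T0.R0=2 T1.R0=1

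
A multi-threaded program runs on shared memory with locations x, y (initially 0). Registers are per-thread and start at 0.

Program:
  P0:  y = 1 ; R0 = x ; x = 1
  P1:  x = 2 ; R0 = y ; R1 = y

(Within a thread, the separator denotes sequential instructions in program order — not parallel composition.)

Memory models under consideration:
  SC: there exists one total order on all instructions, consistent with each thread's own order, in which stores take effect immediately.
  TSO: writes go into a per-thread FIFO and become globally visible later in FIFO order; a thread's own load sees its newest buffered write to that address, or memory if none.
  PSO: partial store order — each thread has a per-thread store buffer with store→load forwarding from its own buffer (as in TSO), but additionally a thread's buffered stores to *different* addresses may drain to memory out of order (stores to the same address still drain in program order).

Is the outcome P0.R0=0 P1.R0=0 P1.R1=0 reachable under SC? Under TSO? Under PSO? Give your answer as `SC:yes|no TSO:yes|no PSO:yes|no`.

outcome vector order: (P0.R0,P1.R0,P1.R1)
under SC → 011, 200, 201, 211
under TSO → 000, 001, 011, 200, 201, 211
under PSO → 000, 001, 011, 200, 201, 211
target 000 ∈ {TSO,PSO}

SC:no TSO:yes PSO:yes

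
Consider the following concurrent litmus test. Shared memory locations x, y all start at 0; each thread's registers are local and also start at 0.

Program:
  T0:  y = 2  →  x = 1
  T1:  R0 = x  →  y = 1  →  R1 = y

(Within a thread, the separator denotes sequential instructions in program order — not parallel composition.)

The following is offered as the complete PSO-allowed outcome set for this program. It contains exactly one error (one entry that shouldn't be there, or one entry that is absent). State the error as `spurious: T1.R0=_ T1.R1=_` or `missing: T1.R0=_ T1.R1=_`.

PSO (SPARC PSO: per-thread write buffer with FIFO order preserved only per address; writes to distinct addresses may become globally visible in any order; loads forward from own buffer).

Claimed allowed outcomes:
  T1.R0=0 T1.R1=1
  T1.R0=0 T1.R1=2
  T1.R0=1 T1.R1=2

outcome vector order: (T1.R0,T1.R1)
PSO (4): (0,1), (0,2), (1,1), (1,2)
PSO∖claimed = {(1,1)}

missing: T1.R0=1 T1.R1=1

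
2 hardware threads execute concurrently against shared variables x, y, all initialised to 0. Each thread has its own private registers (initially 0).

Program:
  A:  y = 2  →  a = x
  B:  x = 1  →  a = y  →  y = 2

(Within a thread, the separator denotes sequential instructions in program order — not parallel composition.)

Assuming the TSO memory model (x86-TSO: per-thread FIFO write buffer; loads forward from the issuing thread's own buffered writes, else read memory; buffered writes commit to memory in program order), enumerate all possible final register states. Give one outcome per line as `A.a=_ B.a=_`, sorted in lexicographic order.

A.a=0 B.a=0
A.a=0 B.a=2
A.a=1 B.a=0
A.a=1 B.a=2

outcome vector order: (A.a,B.a)
|TSO outcomes| = 4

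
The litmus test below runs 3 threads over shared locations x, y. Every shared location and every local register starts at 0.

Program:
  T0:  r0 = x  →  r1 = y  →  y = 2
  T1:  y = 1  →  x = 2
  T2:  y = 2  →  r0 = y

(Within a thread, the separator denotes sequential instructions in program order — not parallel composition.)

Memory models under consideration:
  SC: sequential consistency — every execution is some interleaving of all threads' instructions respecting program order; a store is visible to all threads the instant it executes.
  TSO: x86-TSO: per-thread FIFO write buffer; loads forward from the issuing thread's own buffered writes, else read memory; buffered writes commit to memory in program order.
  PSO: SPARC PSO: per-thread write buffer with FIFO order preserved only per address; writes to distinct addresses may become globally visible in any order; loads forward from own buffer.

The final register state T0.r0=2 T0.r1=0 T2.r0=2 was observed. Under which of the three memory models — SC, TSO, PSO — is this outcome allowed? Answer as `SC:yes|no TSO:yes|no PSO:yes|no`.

outcome vector order: (T0.r0,T0.r1,T2.r0)
SC: 9 outcomes — {(0,0,1); (0,0,2); (0,1,1); (0,1,2); (0,2,1); (0,2,2); (2,1,1); (2,1,2); (2,2,2)}
TSO: 9 outcomes — {(0,0,1); (0,0,2); (0,1,1); (0,1,2); (0,2,1); (0,2,2); (2,1,1); (2,1,2); (2,2,2)}
PSO: 12 outcomes — {(0,0,1); (0,0,2); (0,1,1); (0,1,2); (0,2,1); (0,2,2); (2,0,1); (2,0,2); (2,1,1); (2,1,2); (2,2,1); (2,2,2)}
target (2,0,2) ∈ {PSO}

SC:no TSO:no PSO:yes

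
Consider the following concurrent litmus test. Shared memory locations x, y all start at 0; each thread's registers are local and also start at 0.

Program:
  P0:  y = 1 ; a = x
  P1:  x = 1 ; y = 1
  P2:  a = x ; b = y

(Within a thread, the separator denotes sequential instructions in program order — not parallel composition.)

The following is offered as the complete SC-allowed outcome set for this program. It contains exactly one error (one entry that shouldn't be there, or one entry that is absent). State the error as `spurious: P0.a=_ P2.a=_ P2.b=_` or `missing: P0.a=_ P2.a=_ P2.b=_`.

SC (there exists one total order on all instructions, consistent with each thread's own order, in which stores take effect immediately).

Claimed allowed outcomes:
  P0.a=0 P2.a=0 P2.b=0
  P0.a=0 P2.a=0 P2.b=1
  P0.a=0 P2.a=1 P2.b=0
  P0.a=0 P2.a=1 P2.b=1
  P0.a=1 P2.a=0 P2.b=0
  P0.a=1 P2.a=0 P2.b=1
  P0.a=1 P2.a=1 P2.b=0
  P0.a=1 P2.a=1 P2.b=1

outcome vector order: (P0.a,P2.a,P2.b)
SC (7): 0/0/0; 0/0/1; 0/1/1; 1/0/0; 1/0/1; 1/1/0; 1/1/1
claimed∖SC = {0/1/0}

spurious: P0.a=0 P2.a=1 P2.b=0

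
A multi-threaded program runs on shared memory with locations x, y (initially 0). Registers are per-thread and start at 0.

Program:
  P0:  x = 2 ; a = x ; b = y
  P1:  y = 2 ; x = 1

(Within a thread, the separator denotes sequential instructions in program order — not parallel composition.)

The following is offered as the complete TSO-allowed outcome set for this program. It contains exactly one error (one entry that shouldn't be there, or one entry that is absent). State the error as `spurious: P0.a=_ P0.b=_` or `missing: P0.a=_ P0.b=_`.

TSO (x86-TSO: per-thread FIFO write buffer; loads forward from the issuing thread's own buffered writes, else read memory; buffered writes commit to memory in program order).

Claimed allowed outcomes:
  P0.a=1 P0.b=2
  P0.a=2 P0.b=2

missing: P0.a=2 P0.b=0

outcome vector order: (P0.a,P0.b)
TSO: 3 outcomes — {12 20 22}
TSO∖claimed = {20}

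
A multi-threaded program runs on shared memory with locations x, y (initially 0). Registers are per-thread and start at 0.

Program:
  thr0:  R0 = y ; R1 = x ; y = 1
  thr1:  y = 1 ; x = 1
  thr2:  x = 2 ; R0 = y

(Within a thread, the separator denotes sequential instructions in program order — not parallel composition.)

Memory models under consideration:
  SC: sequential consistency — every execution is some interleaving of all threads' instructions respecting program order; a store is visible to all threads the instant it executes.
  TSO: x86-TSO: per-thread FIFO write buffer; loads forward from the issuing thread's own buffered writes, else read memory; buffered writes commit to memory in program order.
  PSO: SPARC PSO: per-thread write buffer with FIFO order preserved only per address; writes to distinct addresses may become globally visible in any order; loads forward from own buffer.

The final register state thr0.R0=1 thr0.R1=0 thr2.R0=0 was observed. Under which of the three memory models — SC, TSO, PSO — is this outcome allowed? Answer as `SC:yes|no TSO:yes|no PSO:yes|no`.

SC:no TSO:yes PSO:yes

outcome vector order: (thr0.R0,thr0.R1,thr2.R0)
SC: 11 outcomes — {000 001 010 011 020 021 101 110 111 120 121}
TSO: 12 outcomes — {000 001 010 011 020 021 100 101 110 111 120 121}
PSO: 12 outcomes — {000 001 010 011 020 021 100 101 110 111 120 121}
target 100 ∈ {TSO,PSO}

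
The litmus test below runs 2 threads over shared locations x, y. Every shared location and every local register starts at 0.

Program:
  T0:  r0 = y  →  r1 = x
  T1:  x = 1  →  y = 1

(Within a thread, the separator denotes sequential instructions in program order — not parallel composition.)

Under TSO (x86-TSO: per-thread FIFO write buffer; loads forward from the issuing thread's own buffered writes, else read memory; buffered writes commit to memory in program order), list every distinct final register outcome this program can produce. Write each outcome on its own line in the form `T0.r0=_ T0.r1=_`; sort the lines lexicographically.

T0.r0=0 T0.r1=0
T0.r0=0 T0.r1=1
T0.r0=1 T0.r1=1

outcome vector order: (T0.r0,T0.r1)
|TSO outcomes| = 3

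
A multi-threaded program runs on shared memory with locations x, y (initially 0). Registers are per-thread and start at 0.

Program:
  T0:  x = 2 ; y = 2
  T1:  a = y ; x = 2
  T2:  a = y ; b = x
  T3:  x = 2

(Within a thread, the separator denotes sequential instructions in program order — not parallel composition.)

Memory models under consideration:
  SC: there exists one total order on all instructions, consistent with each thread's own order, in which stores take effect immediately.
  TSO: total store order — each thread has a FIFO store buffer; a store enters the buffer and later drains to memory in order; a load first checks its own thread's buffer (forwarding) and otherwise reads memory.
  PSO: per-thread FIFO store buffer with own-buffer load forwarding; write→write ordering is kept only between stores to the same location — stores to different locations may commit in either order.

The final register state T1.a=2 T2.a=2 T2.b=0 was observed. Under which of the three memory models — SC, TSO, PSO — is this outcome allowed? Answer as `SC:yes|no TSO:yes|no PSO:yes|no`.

SC:no TSO:no PSO:yes

outcome vector order: (T1.a,T2.a,T2.b)
SC: 6 outcomes — {<0 0 0>; <0 0 2>; <0 2 2>; <2 0 0>; <2 0 2>; <2 2 2>}
TSO: 6 outcomes — {<0 0 0>; <0 0 2>; <0 2 2>; <2 0 0>; <2 0 2>; <2 2 2>}
PSO: 8 outcomes — {<0 0 0>; <0 0 2>; <0 2 0>; <0 2 2>; <2 0 0>; <2 0 2>; <2 2 0>; <2 2 2>}
target <2 2 0> ∈ {PSO}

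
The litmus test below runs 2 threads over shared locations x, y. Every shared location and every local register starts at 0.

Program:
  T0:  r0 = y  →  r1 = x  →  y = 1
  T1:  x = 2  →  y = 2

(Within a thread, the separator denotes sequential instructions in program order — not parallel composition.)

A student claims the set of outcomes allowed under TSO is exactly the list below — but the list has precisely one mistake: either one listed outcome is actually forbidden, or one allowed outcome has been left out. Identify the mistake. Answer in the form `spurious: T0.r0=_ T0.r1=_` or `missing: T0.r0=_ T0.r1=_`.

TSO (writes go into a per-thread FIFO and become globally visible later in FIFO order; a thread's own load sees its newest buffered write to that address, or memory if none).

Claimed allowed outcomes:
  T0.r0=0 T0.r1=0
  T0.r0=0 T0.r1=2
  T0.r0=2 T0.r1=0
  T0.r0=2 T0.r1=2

outcome vector order: (T0.r0,T0.r1)
under TSO → (0,0), (0,2), (2,2)
claimed∖TSO = {(2,0)}

spurious: T0.r0=2 T0.r1=0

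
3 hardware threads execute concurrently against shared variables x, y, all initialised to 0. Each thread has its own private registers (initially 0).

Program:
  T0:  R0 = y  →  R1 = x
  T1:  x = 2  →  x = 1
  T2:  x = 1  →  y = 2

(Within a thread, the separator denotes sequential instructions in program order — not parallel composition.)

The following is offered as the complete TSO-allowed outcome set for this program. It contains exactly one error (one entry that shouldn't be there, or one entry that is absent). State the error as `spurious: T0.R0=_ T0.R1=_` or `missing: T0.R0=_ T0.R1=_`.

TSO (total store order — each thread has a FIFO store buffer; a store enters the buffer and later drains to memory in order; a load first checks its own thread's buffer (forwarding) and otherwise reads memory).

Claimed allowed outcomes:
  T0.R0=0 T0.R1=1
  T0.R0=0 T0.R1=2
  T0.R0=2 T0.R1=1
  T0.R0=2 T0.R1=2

missing: T0.R0=0 T0.R1=0

outcome vector order: (T0.R0,T0.R1)
[TSO] allowed = {00, 01, 02, 21, 22}
TSO∖claimed = {00}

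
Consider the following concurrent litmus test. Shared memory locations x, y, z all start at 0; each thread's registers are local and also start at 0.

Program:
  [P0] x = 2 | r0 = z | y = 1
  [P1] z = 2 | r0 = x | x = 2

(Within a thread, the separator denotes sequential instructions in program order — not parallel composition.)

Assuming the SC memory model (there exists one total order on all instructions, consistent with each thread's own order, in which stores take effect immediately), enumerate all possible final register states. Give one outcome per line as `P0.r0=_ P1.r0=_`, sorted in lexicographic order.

outcome vector order: (P0.r0,P1.r0)
|SC outcomes| = 3

P0.r0=0 P1.r0=2
P0.r0=2 P1.r0=0
P0.r0=2 P1.r0=2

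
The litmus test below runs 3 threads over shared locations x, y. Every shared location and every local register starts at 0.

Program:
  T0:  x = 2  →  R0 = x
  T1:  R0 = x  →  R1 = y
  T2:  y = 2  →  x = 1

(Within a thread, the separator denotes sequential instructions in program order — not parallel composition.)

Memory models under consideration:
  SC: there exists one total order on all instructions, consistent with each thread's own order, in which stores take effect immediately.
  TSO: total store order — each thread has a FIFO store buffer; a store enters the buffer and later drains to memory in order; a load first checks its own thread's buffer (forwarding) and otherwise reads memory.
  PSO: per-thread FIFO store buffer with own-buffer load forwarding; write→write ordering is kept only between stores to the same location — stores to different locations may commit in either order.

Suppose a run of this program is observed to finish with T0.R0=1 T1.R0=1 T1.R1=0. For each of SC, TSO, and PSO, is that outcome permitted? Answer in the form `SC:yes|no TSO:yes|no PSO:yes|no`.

SC:no TSO:no PSO:yes

outcome vector order: (T0.R0,T1.R0,T1.R1)
SC: 10 outcomes — {(1,0,0); (1,0,2); (1,1,2); (1,2,0); (1,2,2); (2,0,0); (2,0,2); (2,1,2); (2,2,0); (2,2,2)}
TSO: 10 outcomes — {(1,0,0); (1,0,2); (1,1,2); (1,2,0); (1,2,2); (2,0,0); (2,0,2); (2,1,2); (2,2,0); (2,2,2)}
PSO: 12 outcomes — {(1,0,0); (1,0,2); (1,1,0); (1,1,2); (1,2,0); (1,2,2); (2,0,0); (2,0,2); (2,1,0); (2,1,2); (2,2,0); (2,2,2)}
target (1,1,0) ∈ {PSO}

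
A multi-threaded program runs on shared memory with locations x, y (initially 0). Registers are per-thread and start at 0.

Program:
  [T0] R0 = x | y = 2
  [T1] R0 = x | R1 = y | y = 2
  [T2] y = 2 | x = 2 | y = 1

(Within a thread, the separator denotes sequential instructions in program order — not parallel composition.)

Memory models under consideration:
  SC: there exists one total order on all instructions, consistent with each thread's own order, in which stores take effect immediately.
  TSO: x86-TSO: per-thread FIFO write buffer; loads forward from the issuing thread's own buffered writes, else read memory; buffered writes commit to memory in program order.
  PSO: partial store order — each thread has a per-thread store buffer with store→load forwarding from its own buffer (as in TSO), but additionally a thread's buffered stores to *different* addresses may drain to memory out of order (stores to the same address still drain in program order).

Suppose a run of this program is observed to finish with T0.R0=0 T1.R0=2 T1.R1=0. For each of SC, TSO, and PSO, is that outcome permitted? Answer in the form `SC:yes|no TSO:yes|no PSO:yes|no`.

SC:no TSO:no PSO:yes

outcome vector order: (T0.R0,T1.R0,T1.R1)
under SC → (0,0,0) (0,0,1) (0,0,2) (0,2,1) (0,2,2) (2,0,0) (2,0,1) (2,0,2) (2,2,1) (2,2,2)
under TSO → (0,0,0) (0,0,1) (0,0,2) (0,2,1) (0,2,2) (2,0,0) (2,0,1) (2,0,2) (2,2,1) (2,2,2)
under PSO → (0,0,0) (0,0,1) (0,0,2) (0,2,0) (0,2,1) (0,2,2) (2,0,0) (2,0,1) (2,0,2) (2,2,0) (2,2,1) (2,2,2)
target (0,2,0) ∈ {PSO}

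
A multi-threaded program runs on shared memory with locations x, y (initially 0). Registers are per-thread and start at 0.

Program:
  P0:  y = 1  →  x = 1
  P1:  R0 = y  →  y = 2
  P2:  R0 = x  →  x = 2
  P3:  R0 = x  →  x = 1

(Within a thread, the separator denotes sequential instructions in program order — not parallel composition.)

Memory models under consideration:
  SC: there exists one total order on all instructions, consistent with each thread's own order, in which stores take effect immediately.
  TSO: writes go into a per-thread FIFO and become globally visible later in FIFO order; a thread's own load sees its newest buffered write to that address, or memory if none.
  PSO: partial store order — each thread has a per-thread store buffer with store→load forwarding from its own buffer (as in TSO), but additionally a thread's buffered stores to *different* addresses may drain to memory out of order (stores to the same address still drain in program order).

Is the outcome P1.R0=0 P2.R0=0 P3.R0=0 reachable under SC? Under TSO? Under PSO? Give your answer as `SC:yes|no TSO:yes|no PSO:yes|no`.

SC:yes TSO:yes PSO:yes

outcome vector order: (P1.R0,P2.R0,P3.R0)
[SC] allowed = {0/0/0; 0/0/1; 0/0/2; 0/1/0; 0/1/1; 0/1/2; 1/0/0; 1/0/1; 1/0/2; 1/1/0; 1/1/1; 1/1/2}
[TSO] allowed = {0/0/0; 0/0/1; 0/0/2; 0/1/0; 0/1/1; 0/1/2; 1/0/0; 1/0/1; 1/0/2; 1/1/0; 1/1/1; 1/1/2}
[PSO] allowed = {0/0/0; 0/0/1; 0/0/2; 0/1/0; 0/1/1; 0/1/2; 1/0/0; 1/0/1; 1/0/2; 1/1/0; 1/1/1; 1/1/2}
target 0/0/0 ∈ {SC,TSO,PSO}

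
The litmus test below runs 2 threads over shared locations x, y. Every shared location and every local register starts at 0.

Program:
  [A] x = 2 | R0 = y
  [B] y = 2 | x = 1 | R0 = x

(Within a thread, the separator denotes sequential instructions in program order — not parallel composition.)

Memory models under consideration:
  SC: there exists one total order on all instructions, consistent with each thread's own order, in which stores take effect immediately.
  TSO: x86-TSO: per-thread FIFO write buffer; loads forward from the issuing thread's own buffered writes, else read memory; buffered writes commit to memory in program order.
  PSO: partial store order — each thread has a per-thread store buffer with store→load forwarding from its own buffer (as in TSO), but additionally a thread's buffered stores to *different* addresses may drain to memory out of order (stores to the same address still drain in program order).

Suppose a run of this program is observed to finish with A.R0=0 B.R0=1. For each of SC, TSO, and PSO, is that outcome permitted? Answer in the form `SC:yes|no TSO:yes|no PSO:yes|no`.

SC:yes TSO:yes PSO:yes

outcome vector order: (A.R0,B.R0)
[SC] allowed = {<0 1> <2 1> <2 2>}
[TSO] allowed = {<0 1> <0 2> <2 1> <2 2>}
[PSO] allowed = {<0 1> <0 2> <2 1> <2 2>}
target <0 1> ∈ {SC,TSO,PSO}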